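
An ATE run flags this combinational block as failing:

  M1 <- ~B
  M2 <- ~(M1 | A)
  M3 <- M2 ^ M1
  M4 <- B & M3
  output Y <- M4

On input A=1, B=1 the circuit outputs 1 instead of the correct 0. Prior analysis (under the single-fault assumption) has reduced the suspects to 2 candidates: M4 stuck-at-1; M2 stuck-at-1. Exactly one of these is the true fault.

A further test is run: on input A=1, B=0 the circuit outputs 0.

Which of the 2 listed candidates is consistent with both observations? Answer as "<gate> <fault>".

M2 stuck-at-1

Evaluate each candidate on input A=1, B=0:
  M4 stuck-at-1: M1=1, M2=0, M3=1, M4=1 [stuck-at-1] → 1 — eliminated
  M2 stuck-at-1: M1=1, M2=1 [stuck-at-1], M3=0, M4=0 → 0 — matches
Only M2 stuck-at-1 reproduces the observed 0.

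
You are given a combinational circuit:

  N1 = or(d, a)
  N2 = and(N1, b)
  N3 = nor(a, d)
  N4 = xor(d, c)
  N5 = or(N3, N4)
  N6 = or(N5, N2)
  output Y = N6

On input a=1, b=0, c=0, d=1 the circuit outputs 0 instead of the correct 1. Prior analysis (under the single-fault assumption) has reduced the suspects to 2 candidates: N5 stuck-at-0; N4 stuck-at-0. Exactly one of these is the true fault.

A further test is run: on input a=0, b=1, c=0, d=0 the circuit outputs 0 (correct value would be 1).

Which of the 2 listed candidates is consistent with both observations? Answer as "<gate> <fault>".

Evaluate each candidate on input a=0, b=1, c=0, d=0:
  N5 stuck-at-0: N1=0, N2=0, N3=1, N4=0, N5=0 [stuck-at-0], N6=0 → 0 — matches
  N4 stuck-at-0: N1=0, N2=0, N3=1, N4=0 [stuck-at-0], N5=1, N6=1 → 1 — eliminated
Only N5 stuck-at-0 reproduces the observed 0.

N5 stuck-at-0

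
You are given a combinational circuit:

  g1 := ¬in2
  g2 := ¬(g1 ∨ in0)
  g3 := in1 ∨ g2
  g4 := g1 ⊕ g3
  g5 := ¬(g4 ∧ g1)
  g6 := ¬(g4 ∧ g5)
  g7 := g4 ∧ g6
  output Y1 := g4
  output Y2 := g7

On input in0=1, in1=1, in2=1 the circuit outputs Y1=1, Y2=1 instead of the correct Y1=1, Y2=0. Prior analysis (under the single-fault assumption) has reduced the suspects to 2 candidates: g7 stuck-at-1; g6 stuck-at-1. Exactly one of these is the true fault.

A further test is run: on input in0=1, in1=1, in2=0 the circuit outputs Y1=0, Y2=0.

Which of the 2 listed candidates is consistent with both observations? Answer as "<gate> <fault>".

Evaluate each candidate on input in0=1, in1=1, in2=0:
  g7 stuck-at-1: g1=1, g2=0, g3=1, g4=0, g5=1, g6=1, g7=1 [stuck-at-1] → Y1=0, Y2=1 — eliminated
  g6 stuck-at-1: g1=1, g2=0, g3=1, g4=0, g5=1, g6=1 [stuck-at-1], g7=0 → Y1=0, Y2=0 — matches
Only g6 stuck-at-1 reproduces the observed Y1=0, Y2=0.

g6 stuck-at-1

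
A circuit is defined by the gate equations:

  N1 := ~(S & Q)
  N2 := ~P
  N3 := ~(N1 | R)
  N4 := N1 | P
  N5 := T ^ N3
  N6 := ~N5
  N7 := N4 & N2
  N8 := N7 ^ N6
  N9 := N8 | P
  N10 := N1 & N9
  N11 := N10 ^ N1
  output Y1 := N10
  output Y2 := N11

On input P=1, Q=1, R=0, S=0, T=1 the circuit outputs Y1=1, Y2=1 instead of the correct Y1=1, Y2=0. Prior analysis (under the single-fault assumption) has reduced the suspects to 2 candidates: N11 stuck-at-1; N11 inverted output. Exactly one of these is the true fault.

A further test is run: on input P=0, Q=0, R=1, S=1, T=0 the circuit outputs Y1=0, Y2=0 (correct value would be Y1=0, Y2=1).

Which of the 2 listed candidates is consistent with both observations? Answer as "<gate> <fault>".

N11 inverted output

Evaluate each candidate on input P=0, Q=0, R=1, S=1, T=0:
  N11 stuck-at-1: N1=1, N2=1, N3=0, N4=1, N5=0, N6=1, N7=1, N8=0, N9=0, N10=0, N11=1 [stuck-at-1] → Y1=0, Y2=1 — eliminated
  N11 inverted output: N1=1, N2=1, N3=0, N4=1, N5=0, N6=1, N7=1, N8=0, N9=0, N10=0, N11=0 [inverted output] → Y1=0, Y2=0 — matches
Only N11 inverted output reproduces the observed Y1=0, Y2=0.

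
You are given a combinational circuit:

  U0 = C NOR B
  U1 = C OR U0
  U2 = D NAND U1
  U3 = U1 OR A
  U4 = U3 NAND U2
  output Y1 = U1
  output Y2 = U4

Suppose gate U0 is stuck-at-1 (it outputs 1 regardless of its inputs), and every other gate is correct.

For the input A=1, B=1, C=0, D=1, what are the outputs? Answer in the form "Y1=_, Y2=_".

Y1=1, Y2=1

Propagate with U0 forced: U0=1 [stuck-at-1], U1=1, U2=0, U3=1, U4=1.
So the outputs are Y1=1, Y2=1. (Without the fault they would be Y1=0, Y2=0.)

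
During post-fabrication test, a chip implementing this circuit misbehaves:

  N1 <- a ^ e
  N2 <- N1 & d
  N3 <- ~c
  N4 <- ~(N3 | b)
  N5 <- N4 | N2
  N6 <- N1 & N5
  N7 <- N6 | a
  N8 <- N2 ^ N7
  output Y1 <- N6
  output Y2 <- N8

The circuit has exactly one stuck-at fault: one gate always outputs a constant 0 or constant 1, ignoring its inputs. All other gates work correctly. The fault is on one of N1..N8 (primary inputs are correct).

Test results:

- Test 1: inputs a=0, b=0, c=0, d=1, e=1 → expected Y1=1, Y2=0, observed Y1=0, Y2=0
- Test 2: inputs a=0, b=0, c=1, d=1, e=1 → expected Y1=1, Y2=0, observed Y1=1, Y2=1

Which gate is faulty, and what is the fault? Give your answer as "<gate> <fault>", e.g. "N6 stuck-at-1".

Fault-free values for test 1 (a=0, b=0, c=0, d=1, e=1): N1=1, N2=1, N3=1, N4=0, N5=1, N6=1, N7=1, N8=0, giving Y1=1, Y2=0. Observed Y1=0, Y2=0.
Test 1: faults giving observed Y1=0, Y2=0 are {N1 stuck-at-0, N2 stuck-at-0}.
Test 2 (a=0, b=0, c=1, d=1, e=1): fault-free N1=1, N2=1, N3=0, N4=1, N5=1, N6=1, N7=1, N8=0 → Y1=1, Y2=0; observed Y1=1, Y2=1. Eliminates N1 stuck-at-0.
Only N2 stuck-at-0 is consistent with every test.

N2 stuck-at-0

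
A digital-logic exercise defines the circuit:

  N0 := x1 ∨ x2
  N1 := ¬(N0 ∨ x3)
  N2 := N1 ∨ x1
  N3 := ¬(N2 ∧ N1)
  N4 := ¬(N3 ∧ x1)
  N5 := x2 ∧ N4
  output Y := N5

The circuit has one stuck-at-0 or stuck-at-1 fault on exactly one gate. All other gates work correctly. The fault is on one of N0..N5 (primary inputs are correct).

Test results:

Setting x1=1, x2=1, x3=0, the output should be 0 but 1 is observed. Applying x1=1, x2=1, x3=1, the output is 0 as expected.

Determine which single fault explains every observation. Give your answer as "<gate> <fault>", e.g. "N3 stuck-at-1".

Fault-free values for test 1 (x1=1, x2=1, x3=0): N0=1, N1=0, N2=1, N3=1, N4=0, N5=0, giving Y=0. Observed 1.
Test 1: faults giving observed 1 are {N0 stuck-at-0, N1 stuck-at-1, N3 stuck-at-0, N4 stuck-at-1, N5 stuck-at-1}.
Test 2 (x1=1, x2=1, x3=1): fault-free N0=1, N1=0, N2=1, N3=1, N4=0, N5=0 → 0; observed 0. Eliminates N1 stuck-at-1, N3 stuck-at-0, N4 stuck-at-1, N5 stuck-at-1.
Only N0 stuck-at-0 is consistent with every test.

N0 stuck-at-0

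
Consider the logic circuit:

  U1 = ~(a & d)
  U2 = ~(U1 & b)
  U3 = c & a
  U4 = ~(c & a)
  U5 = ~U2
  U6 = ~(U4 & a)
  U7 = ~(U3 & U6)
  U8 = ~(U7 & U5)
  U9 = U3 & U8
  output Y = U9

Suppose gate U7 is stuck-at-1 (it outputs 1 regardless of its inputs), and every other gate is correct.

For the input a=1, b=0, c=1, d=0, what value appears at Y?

1

Propagate with U7 forced: U1=1, U2=1, U3=1, U4=0, U5=0, U6=1, U7=1 [stuck-at-1], U8=1, U9=1.
So Y = 1. (Same as the fault-free value — the fault is masked on this input.)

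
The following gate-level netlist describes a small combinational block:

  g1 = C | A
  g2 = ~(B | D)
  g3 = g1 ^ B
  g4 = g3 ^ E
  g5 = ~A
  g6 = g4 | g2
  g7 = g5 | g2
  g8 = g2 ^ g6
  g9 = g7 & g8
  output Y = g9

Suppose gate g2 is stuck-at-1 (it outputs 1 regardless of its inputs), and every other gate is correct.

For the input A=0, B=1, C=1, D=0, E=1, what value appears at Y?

Propagate with g2 forced: g1=1, g2=1 [stuck-at-1], g3=0, g4=1, g5=1, g6=1, g7=1, g8=0, g9=0.
So Y = 0. (Without the fault it would be 1.)

0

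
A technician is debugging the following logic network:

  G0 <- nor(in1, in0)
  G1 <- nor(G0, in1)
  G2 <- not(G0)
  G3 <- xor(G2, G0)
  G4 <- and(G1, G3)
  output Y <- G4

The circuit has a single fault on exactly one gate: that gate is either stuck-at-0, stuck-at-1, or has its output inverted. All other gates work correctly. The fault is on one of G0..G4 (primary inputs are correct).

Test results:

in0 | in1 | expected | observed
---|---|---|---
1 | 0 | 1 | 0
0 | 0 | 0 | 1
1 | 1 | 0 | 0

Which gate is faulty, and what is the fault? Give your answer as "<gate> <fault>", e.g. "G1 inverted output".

Fault-free values for test 1 (in0=1, in1=0): G0=0, G1=1, G2=1, G3=1, G4=1, giving Y=1. Observed 0.
Test 1: faults giving observed 0 are {G0 stuck-at-1, G0 inverted output, G1 stuck-at-0, G1 inverted output, G2 stuck-at-0, G2 inverted output, G3 stuck-at-0, G3 inverted output, G4 stuck-at-0, G4 inverted output}.
Test 2 (in0=0, in1=0): fault-free G0=1, G1=0, G2=0, G3=1, G4=0 → 0; observed 1. Eliminates G0 stuck-at-1, G1 stuck-at-0, G2 stuck-at-0, G2 inverted output, G3 stuck-at-0, G3 inverted output, G4 stuck-at-0.
Test 3 (in0=1, in1=1): fault-free G0=0, G1=0, G2=1, G3=1, G4=0 → 0; observed 0. Eliminates G1 inverted output, G4 inverted output.
Only G0 inverted output is consistent with every test.

G0 inverted output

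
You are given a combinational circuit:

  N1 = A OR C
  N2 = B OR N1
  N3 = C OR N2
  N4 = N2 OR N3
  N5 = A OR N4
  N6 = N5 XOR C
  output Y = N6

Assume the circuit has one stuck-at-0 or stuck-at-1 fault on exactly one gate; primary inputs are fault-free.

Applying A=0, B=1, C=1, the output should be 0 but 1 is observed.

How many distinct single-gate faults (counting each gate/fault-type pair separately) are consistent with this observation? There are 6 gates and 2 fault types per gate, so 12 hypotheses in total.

Fault-free: N1=1, N2=1, N3=1, N4=1, N5=1, N6=0 → 0. Observed 1.
  N1 stuck-at-0: output 0 ✗
  N1 stuck-at-1: output 0 ✗
  N2 stuck-at-0: output 0 ✗
  N2 stuck-at-1: output 0 ✗
  N3 stuck-at-0: output 0 ✗
  N3 stuck-at-1: output 0 ✗
  N4 stuck-at-0: output 1 ✓
  N4 stuck-at-1: output 0 ✗
  N5 stuck-at-0: output 1 ✓
  N5 stuck-at-1: output 0 ✗
  N6 stuck-at-0: output 0 ✗
  N6 stuck-at-1: output 1 ✓
Consistent faults: {N4 stuck-at-0, N5 stuck-at-0, N6 stuck-at-1} — 3 in all.

3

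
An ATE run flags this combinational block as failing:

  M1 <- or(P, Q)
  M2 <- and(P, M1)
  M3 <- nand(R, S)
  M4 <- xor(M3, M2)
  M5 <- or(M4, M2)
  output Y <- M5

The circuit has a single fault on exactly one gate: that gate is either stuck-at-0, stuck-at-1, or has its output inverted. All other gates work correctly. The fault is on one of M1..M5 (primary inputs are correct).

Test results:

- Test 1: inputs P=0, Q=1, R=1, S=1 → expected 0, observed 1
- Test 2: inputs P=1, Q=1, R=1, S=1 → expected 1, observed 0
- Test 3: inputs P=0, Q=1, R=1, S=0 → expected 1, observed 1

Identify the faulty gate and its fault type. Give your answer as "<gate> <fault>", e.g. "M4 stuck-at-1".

M2 inverted output

Fault-free values for test 1 (P=0, Q=1, R=1, S=1): M1=1, M2=0, M3=0, M4=0, M5=0, giving Y=0. Observed 1.
Test 1: faults giving observed 1 are {M2 stuck-at-1, M2 inverted output, M3 stuck-at-1, M3 inverted output, M4 stuck-at-1, M4 inverted output, M5 stuck-at-1, M5 inverted output}.
Test 2 (P=1, Q=1, R=1, S=1): fault-free M1=1, M2=1, M3=0, M4=1, M5=1 → 1; observed 0. Eliminates M2 stuck-at-1, M3 stuck-at-1, M3 inverted output, M4 stuck-at-1, M4 inverted output, M5 stuck-at-1.
Test 3 (P=0, Q=1, R=1, S=0): fault-free M1=1, M2=0, M3=1, M4=1, M5=1 → 1; observed 1. Eliminates M5 inverted output.
Only M2 inverted output is consistent with every test.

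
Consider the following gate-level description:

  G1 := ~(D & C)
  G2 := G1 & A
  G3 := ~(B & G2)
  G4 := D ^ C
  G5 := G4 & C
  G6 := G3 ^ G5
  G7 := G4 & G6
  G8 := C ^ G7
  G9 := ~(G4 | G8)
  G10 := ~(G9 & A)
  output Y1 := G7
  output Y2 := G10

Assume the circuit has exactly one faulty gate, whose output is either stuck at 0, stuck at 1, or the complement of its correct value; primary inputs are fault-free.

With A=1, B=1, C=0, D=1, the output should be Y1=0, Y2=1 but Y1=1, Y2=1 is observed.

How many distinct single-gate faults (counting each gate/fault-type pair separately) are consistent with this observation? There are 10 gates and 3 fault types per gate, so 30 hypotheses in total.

12

Fault-free: G1=1, G2=1, G3=0, G4=1, G5=0, G6=0, G7=0, G8=0, G9=0, G10=1 → Y1=0, Y2=1. Observed Y1=1, Y2=1.
  G1: stuck-at-0, inverted output ✓; others ✗
  G2: stuck-at-0, inverted output ✓; others ✗
  G3: stuck-at-1, inverted output ✓; others ✗
  G4: none of the 3 fault types match ✗
  G5: stuck-at-1, inverted output ✓; others ✗
  G6: stuck-at-1, inverted output ✓; others ✗
  G7: stuck-at-1, inverted output ✓; others ✗
  G8: none of the 3 fault types match ✗
  G9: none of the 3 fault types match ✗
  G10: none of the 3 fault types match ✗
Consistent faults: {G1 stuck-at-0, G1 inverted output, G2 stuck-at-0, G2 inverted output, G3 stuck-at-1, G3 inverted output, G5 stuck-at-1, G5 inverted output, G6 stuck-at-1, G6 inverted output, G7 stuck-at-1, G7 inverted output} — 12 in all.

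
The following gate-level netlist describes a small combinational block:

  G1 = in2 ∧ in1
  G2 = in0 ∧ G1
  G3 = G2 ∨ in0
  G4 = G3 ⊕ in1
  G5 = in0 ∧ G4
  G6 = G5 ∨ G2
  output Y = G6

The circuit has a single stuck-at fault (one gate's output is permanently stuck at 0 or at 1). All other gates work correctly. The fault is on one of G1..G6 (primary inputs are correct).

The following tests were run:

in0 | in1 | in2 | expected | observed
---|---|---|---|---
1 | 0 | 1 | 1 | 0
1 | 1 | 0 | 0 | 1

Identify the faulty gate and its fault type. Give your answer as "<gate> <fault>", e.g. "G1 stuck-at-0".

Fault-free values for test 1 (in0=1, in1=0, in2=1): G1=0, G2=0, G3=1, G4=1, G5=1, G6=1, giving Y=1. Observed 0.
Test 1: faults giving observed 0 are {G3 stuck-at-0, G4 stuck-at-0, G5 stuck-at-0, G6 stuck-at-0}.
Test 2 (in0=1, in1=1, in2=0): fault-free G1=0, G2=0, G3=1, G4=0, G5=0, G6=0 → 0; observed 1. Eliminates G4 stuck-at-0, G5 stuck-at-0, G6 stuck-at-0.
Only G3 stuck-at-0 is consistent with every test.

G3 stuck-at-0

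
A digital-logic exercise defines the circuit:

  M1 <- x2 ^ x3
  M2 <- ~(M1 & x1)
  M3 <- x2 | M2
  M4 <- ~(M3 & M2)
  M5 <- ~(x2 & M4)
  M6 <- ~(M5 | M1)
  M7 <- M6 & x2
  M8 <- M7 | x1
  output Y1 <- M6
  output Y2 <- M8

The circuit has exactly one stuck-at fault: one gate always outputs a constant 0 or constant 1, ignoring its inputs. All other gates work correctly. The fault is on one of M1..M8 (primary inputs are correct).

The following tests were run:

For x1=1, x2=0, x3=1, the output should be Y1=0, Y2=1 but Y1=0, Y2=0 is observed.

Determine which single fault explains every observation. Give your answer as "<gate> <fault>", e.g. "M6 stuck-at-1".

M8 stuck-at-0

Fault-free values for test 1 (x1=1, x2=0, x3=1): M1=1, M2=0, M3=0, M4=1, M5=1, M6=0, M7=0, M8=1, giving Y1=0, Y2=1. Observed Y1=0, Y2=0.
Test 1: faults giving observed Y1=0, Y2=0 are {M8 stuck-at-0}.
Only M8 stuck-at-0 is consistent with every test.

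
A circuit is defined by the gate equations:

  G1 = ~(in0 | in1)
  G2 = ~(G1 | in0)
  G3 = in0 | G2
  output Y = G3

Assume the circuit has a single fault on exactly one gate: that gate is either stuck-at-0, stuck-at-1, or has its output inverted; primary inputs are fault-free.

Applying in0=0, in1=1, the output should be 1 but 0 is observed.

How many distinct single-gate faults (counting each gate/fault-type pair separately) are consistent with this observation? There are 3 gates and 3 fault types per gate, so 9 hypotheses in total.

6

Fault-free: G1=0, G2=1, G3=1 → 1. Observed 0.
  G1 stuck-at-0: output 1 ✗
  G1 stuck-at-1: output 0 ✓
  G1 inverted output: output 0 ✓
  G2 stuck-at-0: output 0 ✓
  G2 stuck-at-1: output 1 ✗
  G2 inverted output: output 0 ✓
  G3 stuck-at-0: output 0 ✓
  G3 stuck-at-1: output 1 ✗
  G3 inverted output: output 0 ✓
Consistent faults: {G1 stuck-at-1, G1 inverted output, G2 stuck-at-0, G2 inverted output, G3 stuck-at-0, G3 inverted output} — 6 in all.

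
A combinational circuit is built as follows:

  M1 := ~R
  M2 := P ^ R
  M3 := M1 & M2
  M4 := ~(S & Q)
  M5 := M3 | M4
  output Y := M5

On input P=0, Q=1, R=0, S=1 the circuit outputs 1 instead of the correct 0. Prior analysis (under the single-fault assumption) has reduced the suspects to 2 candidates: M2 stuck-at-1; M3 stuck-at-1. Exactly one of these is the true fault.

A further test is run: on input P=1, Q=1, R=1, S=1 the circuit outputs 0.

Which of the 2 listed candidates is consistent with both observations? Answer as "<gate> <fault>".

Evaluate each candidate on input P=1, Q=1, R=1, S=1:
  M2 stuck-at-1: M1=0, M2=1 [stuck-at-1], M3=0, M4=0, M5=0 → 0 — matches
  M3 stuck-at-1: M1=0, M2=0, M3=1 [stuck-at-1], M4=0, M5=1 → 1 — eliminated
Only M2 stuck-at-1 reproduces the observed 0.

M2 stuck-at-1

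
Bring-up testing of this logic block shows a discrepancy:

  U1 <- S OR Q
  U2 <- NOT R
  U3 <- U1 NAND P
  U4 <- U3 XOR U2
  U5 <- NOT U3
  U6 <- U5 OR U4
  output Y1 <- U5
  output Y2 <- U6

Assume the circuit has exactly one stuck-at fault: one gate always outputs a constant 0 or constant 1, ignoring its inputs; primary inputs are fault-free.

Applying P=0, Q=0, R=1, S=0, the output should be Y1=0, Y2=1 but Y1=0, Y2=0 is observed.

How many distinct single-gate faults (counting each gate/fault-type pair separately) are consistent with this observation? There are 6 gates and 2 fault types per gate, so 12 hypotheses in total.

Fault-free: U1=0, U2=0, U3=1, U4=1, U5=0, U6=1 → Y1=0, Y2=1. Observed Y1=0, Y2=0.
  U1 stuck-at-0: output Y1=0, Y2=1 ✗
  U1 stuck-at-1: output Y1=0, Y2=1 ✗
  U2 stuck-at-0: output Y1=0, Y2=1 ✗
  U2 stuck-at-1: output Y1=0, Y2=0 ✓
  U3 stuck-at-0: output Y1=1, Y2=1 ✗
  U3 stuck-at-1: output Y1=0, Y2=1 ✗
  U4 stuck-at-0: output Y1=0, Y2=0 ✓
  U4 stuck-at-1: output Y1=0, Y2=1 ✗
  U5 stuck-at-0: output Y1=0, Y2=1 ✗
  U5 stuck-at-1: output Y1=1, Y2=1 ✗
  U6 stuck-at-0: output Y1=0, Y2=0 ✓
  U6 stuck-at-1: output Y1=0, Y2=1 ✗
Consistent faults: {U2 stuck-at-1, U4 stuck-at-0, U6 stuck-at-0} — 3 in all.

3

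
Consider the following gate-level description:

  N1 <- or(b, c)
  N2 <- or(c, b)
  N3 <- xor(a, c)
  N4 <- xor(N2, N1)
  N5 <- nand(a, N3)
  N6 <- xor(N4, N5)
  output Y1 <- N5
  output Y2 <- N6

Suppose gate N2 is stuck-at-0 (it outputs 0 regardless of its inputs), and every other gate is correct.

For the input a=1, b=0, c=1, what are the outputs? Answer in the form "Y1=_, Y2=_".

Propagate with N2 forced: N1=1, N2=0 [stuck-at-0], N3=0, N4=1, N5=1, N6=0.
So the outputs are Y1=1, Y2=0. (Without the fault they would be Y1=1, Y2=1.)

Y1=1, Y2=0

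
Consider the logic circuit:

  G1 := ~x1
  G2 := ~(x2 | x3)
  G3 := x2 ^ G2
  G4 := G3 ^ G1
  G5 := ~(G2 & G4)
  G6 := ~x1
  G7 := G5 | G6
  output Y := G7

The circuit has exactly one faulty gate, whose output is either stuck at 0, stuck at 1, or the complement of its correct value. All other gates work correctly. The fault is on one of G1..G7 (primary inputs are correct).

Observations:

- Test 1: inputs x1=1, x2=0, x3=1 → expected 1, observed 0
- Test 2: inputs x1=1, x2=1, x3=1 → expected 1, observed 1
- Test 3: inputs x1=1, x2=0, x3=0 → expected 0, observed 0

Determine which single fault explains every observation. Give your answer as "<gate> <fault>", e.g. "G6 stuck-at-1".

G2 stuck-at-1

Fault-free values for test 1 (x1=1, x2=0, x3=1): G1=0, G2=0, G3=0, G4=0, G5=1, G6=0, G7=1, giving Y=1. Observed 0.
Test 1: faults giving observed 0 are {G2 stuck-at-1, G2 inverted output, G5 stuck-at-0, G5 inverted output, G7 stuck-at-0, G7 inverted output}.
Test 2 (x1=1, x2=1, x3=1): fault-free G1=0, G2=0, G3=1, G4=1, G5=1, G6=0, G7=1 → 1; observed 1. Eliminates G5 stuck-at-0, G5 inverted output, G7 stuck-at-0, G7 inverted output.
Test 3 (x1=1, x2=0, x3=0): fault-free G1=0, G2=1, G3=1, G4=1, G5=0, G6=0, G7=0 → 0; observed 0. Eliminates G2 inverted output.
Only G2 stuck-at-1 is consistent with every test.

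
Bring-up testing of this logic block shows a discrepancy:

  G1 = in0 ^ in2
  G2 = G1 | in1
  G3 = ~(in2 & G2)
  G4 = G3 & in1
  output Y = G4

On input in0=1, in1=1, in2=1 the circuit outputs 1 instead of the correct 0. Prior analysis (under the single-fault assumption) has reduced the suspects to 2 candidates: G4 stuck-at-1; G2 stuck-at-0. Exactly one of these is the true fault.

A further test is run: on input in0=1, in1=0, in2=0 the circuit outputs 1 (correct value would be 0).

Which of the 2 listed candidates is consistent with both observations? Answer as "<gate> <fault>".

G4 stuck-at-1

Evaluate each candidate on input in0=1, in1=0, in2=0:
  G4 stuck-at-1: G1=1, G2=1, G3=1, G4=1 [stuck-at-1] → 1 — matches
  G2 stuck-at-0: G1=1, G2=0 [stuck-at-0], G3=1, G4=0 → 0 — eliminated
Only G4 stuck-at-1 reproduces the observed 1.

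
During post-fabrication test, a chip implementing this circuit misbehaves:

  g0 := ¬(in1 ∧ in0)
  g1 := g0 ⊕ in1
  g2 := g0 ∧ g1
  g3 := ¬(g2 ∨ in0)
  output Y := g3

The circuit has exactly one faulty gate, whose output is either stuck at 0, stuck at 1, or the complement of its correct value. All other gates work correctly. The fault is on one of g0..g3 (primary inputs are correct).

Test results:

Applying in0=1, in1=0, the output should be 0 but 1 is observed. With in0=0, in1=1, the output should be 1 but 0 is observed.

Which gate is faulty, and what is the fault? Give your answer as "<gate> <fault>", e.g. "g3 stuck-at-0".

g3 inverted output

Fault-free values for test 1 (in0=1, in1=0): g0=1, g1=1, g2=1, g3=0, giving Y=0. Observed 1.
Test 1: faults giving observed 1 are {g3 stuck-at-1, g3 inverted output}.
Test 2 (in0=0, in1=1): fault-free g0=1, g1=0, g2=0, g3=1 → 1; observed 0. Eliminates g3 stuck-at-1.
Only g3 inverted output is consistent with every test.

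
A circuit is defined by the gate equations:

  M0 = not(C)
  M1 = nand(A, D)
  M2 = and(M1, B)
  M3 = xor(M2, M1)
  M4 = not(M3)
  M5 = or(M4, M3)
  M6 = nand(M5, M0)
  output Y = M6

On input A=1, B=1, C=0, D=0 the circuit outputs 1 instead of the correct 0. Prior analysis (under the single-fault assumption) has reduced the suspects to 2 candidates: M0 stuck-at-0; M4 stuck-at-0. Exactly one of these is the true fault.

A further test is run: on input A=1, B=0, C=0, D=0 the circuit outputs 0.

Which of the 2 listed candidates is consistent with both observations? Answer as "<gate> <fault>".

Evaluate each candidate on input A=1, B=0, C=0, D=0:
  M0 stuck-at-0: M0=0 [stuck-at-0], M1=1, M2=0, M3=1, M4=0, M5=1, M6=1 → 1 — eliminated
  M4 stuck-at-0: M0=1, M1=1, M2=0, M3=1, M4=0 [stuck-at-0], M5=1, M6=0 → 0 — matches
Only M4 stuck-at-0 reproduces the observed 0.

M4 stuck-at-0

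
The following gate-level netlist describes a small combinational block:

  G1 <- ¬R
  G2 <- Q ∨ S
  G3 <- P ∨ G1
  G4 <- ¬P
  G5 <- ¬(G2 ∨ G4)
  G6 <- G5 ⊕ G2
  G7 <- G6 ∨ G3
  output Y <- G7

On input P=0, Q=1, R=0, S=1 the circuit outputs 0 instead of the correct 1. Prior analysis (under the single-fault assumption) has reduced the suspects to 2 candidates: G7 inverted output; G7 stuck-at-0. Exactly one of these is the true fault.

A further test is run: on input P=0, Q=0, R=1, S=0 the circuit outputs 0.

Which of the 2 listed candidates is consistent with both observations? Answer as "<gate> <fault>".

Evaluate each candidate on input P=0, Q=0, R=1, S=0:
  G7 inverted output: G1=0, G2=0, G3=0, G4=1, G5=0, G6=0, G7=1 [inverted output] → 1 — eliminated
  G7 stuck-at-0: G1=0, G2=0, G3=0, G4=1, G5=0, G6=0, G7=0 [stuck-at-0] → 0 — matches
Only G7 stuck-at-0 reproduces the observed 0.

G7 stuck-at-0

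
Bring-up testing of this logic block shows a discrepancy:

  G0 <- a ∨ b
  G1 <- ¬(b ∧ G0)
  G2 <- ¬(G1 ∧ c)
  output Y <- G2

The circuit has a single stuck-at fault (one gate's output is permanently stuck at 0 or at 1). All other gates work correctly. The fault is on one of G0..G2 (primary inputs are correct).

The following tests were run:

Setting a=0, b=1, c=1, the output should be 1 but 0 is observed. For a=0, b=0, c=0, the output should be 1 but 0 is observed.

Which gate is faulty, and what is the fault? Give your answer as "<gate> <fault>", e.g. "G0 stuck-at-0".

G2 stuck-at-0

Fault-free values for test 1 (a=0, b=1, c=1): G0=1, G1=0, G2=1, giving Y=1. Observed 0.
Test 1: faults giving observed 0 are {G0 stuck-at-0, G1 stuck-at-1, G2 stuck-at-0}.
Test 2 (a=0, b=0, c=0): fault-free G0=0, G1=1, G2=1 → 1; observed 0. Eliminates G0 stuck-at-0, G1 stuck-at-1.
Only G2 stuck-at-0 is consistent with every test.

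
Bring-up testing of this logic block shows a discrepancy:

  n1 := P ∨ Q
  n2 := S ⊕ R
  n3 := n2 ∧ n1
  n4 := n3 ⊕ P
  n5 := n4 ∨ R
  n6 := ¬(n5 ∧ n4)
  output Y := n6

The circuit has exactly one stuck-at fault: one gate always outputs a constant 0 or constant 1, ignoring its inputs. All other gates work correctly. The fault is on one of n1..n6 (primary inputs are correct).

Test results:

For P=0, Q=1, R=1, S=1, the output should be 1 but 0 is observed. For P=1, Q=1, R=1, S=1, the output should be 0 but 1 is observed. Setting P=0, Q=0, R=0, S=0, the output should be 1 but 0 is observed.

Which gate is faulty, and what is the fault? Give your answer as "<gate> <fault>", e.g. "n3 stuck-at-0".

Fault-free values for test 1 (P=0, Q=1, R=1, S=1): n1=1, n2=0, n3=0, n4=0, n5=1, n6=1, giving Y=1. Observed 0.
Test 1: faults giving observed 0 are {n2 stuck-at-1, n3 stuck-at-1, n4 stuck-at-1, n6 stuck-at-0}.
Test 2 (P=1, Q=1, R=1, S=1): fault-free n1=1, n2=0, n3=0, n4=1, n5=1, n6=0 → 0; observed 1. Eliminates n4 stuck-at-1, n6 stuck-at-0.
Test 3 (P=0, Q=0, R=0, S=0): fault-free n1=0, n2=0, n3=0, n4=0, n5=0, n6=1 → 1; observed 0. Eliminates n2 stuck-at-1.
Only n3 stuck-at-1 is consistent with every test.

n3 stuck-at-1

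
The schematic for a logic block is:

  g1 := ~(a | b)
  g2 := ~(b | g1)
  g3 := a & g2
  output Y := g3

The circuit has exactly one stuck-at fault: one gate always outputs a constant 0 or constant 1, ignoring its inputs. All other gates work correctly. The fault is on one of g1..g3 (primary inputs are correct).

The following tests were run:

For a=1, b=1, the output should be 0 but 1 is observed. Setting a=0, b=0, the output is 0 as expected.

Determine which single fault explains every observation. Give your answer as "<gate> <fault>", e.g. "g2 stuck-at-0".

g2 stuck-at-1

Fault-free values for test 1 (a=1, b=1): g1=0, g2=0, g3=0, giving Y=0. Observed 1.
Test 1: faults giving observed 1 are {g2 stuck-at-1, g3 stuck-at-1}.
Test 2 (a=0, b=0): fault-free g1=1, g2=0, g3=0 → 0; observed 0. Eliminates g3 stuck-at-1.
Only g2 stuck-at-1 is consistent with every test.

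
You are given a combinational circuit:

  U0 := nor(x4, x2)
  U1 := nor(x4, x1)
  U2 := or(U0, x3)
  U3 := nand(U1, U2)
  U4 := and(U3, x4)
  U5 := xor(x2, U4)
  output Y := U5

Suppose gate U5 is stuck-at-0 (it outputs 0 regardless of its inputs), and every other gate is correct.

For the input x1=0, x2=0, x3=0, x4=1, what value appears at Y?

0

Propagate with U5 forced: U0=0, U1=0, U2=0, U3=1, U4=1, U5=0 [stuck-at-0].
So Y = 0. (Without the fault it would be 1.)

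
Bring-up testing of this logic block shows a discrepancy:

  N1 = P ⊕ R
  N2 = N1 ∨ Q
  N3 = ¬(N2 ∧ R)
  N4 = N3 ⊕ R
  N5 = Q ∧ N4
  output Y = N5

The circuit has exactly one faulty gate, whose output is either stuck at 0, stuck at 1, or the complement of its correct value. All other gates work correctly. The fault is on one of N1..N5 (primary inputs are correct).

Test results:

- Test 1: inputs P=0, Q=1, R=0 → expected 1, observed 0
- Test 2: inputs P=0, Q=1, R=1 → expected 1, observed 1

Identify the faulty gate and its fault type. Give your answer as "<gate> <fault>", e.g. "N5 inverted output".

N3 stuck-at-0

Fault-free values for test 1 (P=0, Q=1, R=0): N1=0, N2=1, N3=1, N4=1, N5=1, giving Y=1. Observed 0.
Test 1: faults giving observed 0 are {N3 stuck-at-0, N3 inverted output, N4 stuck-at-0, N4 inverted output, N5 stuck-at-0, N5 inverted output}.
Test 2 (P=0, Q=1, R=1): fault-free N1=1, N2=1, N3=0, N4=1, N5=1 → 1; observed 1. Eliminates N3 inverted output, N4 stuck-at-0, N4 inverted output, N5 stuck-at-0, N5 inverted output.
Only N3 stuck-at-0 is consistent with every test.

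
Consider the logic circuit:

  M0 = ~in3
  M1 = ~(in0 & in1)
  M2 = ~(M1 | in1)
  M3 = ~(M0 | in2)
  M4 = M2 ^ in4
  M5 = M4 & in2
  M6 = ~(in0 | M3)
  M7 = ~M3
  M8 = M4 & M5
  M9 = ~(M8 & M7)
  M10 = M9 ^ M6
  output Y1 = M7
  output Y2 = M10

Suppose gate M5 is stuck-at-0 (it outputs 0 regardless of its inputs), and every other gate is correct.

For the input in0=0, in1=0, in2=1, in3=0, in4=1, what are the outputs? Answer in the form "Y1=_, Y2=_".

Y1=1, Y2=0

Propagate with M5 forced: M0=1, M1=1, M2=0, M3=0, M4=1, M5=0 [stuck-at-0], M6=1, M7=1, M8=0, M9=1, M10=0.
So the outputs are Y1=1, Y2=0. (Without the fault they would be Y1=1, Y2=1.)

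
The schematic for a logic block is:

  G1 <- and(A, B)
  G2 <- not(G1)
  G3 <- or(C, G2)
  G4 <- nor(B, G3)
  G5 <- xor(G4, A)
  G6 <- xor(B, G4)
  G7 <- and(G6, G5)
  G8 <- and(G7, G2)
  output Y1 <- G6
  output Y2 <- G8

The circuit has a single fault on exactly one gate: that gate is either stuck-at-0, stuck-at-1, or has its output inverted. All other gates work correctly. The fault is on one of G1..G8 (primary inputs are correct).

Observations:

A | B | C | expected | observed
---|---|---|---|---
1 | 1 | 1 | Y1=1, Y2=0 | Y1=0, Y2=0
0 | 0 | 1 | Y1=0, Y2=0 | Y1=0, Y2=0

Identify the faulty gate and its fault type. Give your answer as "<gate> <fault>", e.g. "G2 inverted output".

G6 stuck-at-0

Fault-free values for test 1 (A=1, B=1, C=1): G1=1, G2=0, G3=1, G4=0, G5=1, G6=1, G7=1, G8=0, giving Y1=1, Y2=0. Observed Y1=0, Y2=0.
Test 1: faults giving observed Y1=0, Y2=0 are {G4 stuck-at-1, G4 inverted output, G6 stuck-at-0, G6 inverted output}.
Test 2 (A=0, B=0, C=1): fault-free G1=0, G2=1, G3=1, G4=0, G5=0, G6=0, G7=0, G8=0 → Y1=0, Y2=0; observed Y1=0, Y2=0. Eliminates G4 stuck-at-1, G4 inverted output, G6 inverted output.
Only G6 stuck-at-0 is consistent with every test.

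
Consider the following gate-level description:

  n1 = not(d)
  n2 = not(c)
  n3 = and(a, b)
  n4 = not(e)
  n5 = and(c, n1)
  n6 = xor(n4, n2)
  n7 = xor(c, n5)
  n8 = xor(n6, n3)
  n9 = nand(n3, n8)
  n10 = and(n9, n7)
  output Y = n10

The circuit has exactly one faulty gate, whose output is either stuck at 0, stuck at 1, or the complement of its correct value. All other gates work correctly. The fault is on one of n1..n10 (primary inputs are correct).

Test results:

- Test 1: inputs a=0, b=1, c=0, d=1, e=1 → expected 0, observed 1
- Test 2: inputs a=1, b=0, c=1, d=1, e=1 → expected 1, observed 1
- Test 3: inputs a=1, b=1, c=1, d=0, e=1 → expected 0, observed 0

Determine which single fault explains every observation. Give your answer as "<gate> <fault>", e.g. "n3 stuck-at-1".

Fault-free values for test 1 (a=0, b=1, c=0, d=1, e=1): n1=0, n2=1, n3=0, n4=0, n5=0, n6=1, n7=0, n8=1, n9=1, n10=0, giving Y=0. Observed 1.
Test 1: faults giving observed 1 are {n5 stuck-at-1, n5 inverted output, n7 stuck-at-1, n7 inverted output, n10 stuck-at-1, n10 inverted output}.
Test 2 (a=1, b=0, c=1, d=1, e=1): fault-free n1=0, n2=0, n3=0, n4=0, n5=0, n6=0, n7=1, n8=0, n9=1, n10=1 → 1; observed 1. Eliminates n5 stuck-at-1, n5 inverted output, n7 inverted output, n10 inverted output.
Test 3 (a=1, b=1, c=1, d=0, e=1): fault-free n1=1, n2=0, n3=1, n4=0, n5=1, n6=0, n7=0, n8=1, n9=0, n10=0 → 0; observed 0. Eliminates n10 stuck-at-1.
Only n7 stuck-at-1 is consistent with every test.

n7 stuck-at-1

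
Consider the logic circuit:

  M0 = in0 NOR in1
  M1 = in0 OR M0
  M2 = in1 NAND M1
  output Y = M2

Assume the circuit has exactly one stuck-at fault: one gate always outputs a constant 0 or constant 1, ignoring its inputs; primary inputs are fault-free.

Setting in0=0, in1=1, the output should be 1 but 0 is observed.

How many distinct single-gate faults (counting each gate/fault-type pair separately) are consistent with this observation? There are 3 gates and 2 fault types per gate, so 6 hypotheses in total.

Fault-free: M0=0, M1=0, M2=1 → 1. Observed 0.
  M0 stuck-at-0: output 1 ✗
  M0 stuck-at-1: output 0 ✓
  M1 stuck-at-0: output 1 ✗
  M1 stuck-at-1: output 0 ✓
  M2 stuck-at-0: output 0 ✓
  M2 stuck-at-1: output 1 ✗
Consistent faults: {M0 stuck-at-1, M1 stuck-at-1, M2 stuck-at-0} — 3 in all.

3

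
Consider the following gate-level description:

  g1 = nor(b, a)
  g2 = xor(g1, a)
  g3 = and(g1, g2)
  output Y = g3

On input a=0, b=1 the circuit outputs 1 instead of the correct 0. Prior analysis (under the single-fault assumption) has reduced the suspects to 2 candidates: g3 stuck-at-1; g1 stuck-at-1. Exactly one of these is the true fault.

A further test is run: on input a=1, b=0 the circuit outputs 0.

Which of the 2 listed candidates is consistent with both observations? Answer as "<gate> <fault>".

Evaluate each candidate on input a=1, b=0:
  g3 stuck-at-1: g1=0, g2=1, g3=1 [stuck-at-1] → 1 — eliminated
  g1 stuck-at-1: g1=1 [stuck-at-1], g2=0, g3=0 → 0 — matches
Only g1 stuck-at-1 reproduces the observed 0.

g1 stuck-at-1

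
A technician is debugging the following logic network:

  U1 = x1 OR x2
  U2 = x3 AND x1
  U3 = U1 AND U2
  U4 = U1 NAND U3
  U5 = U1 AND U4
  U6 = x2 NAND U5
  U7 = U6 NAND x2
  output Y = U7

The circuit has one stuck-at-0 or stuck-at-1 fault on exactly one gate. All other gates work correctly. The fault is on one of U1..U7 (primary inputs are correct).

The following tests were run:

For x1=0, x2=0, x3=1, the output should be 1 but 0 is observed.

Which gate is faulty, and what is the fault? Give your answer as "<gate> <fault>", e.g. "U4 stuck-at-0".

U7 stuck-at-0

Fault-free values for test 1 (x1=0, x2=0, x3=1): U1=0, U2=0, U3=0, U4=1, U5=0, U6=1, U7=1, giving Y=1. Observed 0.
Test 1: faults giving observed 0 are {U7 stuck-at-0}.
Only U7 stuck-at-0 is consistent with every test.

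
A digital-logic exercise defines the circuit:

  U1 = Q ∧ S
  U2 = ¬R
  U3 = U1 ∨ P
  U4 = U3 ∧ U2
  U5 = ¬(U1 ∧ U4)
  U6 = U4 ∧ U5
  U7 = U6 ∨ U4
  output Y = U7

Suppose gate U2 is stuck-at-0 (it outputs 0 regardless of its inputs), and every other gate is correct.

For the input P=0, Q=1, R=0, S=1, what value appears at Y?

Propagate with U2 forced: U1=1, U2=0 [stuck-at-0], U3=1, U4=0, U5=1, U6=0, U7=0.
So Y = 0. (Without the fault it would be 1.)

0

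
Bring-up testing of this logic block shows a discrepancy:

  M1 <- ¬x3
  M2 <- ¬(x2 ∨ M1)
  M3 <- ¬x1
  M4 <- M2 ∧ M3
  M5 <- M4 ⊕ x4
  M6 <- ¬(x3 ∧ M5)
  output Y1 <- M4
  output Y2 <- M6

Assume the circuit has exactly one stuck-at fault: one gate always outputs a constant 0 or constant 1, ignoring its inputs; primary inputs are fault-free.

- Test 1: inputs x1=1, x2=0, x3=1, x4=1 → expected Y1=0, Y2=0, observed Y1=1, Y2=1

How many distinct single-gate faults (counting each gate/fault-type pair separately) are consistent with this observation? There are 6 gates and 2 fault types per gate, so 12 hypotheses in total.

2

Fault-free: M1=0, M2=1, M3=0, M4=0, M5=1, M6=0 → Y1=0, Y2=0. Observed Y1=1, Y2=1.
  M1 stuck-at-0: output Y1=0, Y2=0 ✗
  M1 stuck-at-1: output Y1=0, Y2=0 ✗
  M2 stuck-at-0: output Y1=0, Y2=0 ✗
  M2 stuck-at-1: output Y1=0, Y2=0 ✗
  M3 stuck-at-0: output Y1=0, Y2=0 ✗
  M3 stuck-at-1: output Y1=1, Y2=1 ✓
  M4 stuck-at-0: output Y1=0, Y2=0 ✗
  M4 stuck-at-1: output Y1=1, Y2=1 ✓
  M5 stuck-at-0: output Y1=0, Y2=1 ✗
  M5 stuck-at-1: output Y1=0, Y2=0 ✗
  M6 stuck-at-0: output Y1=0, Y2=0 ✗
  M6 stuck-at-1: output Y1=0, Y2=1 ✗
Consistent faults: {M3 stuck-at-1, M4 stuck-at-1} — 2 in all.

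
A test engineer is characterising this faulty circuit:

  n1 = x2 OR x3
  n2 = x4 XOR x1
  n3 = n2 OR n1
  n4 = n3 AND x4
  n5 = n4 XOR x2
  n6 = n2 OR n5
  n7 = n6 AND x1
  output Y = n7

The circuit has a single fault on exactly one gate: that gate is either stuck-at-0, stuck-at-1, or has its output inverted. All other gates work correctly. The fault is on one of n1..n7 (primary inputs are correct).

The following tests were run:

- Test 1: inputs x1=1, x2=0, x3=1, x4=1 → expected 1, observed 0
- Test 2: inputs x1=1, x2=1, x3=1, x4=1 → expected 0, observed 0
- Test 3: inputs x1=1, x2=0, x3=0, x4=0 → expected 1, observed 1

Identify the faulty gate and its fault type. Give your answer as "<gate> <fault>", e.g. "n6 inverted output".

Fault-free values for test 1 (x1=1, x2=0, x3=1, x4=1): n1=1, n2=0, n3=1, n4=1, n5=1, n6=1, n7=1, giving Y=1. Observed 0.
Test 1: faults giving observed 0 are {n1 stuck-at-0, n1 inverted output, n3 stuck-at-0, n3 inverted output, n4 stuck-at-0, n4 inverted output, n5 stuck-at-0, n5 inverted output, n6 stuck-at-0, n6 inverted output, n7 stuck-at-0, n7 inverted output}.
Test 2 (x1=1, x2=1, x3=1, x4=1): fault-free n1=1, n2=0, n3=1, n4=1, n5=0, n6=0, n7=0 → 0; observed 0. Eliminates n1 stuck-at-0, n1 inverted output, n3 stuck-at-0, n3 inverted output, n4 stuck-at-0, n4 inverted output, n5 inverted output, n6 inverted output, n7 inverted output.
Test 3 (x1=1, x2=0, x3=0, x4=0): fault-free n1=0, n2=1, n3=1, n4=0, n5=0, n6=1, n7=1 → 1; observed 1. Eliminates n6 stuck-at-0, n7 stuck-at-0.
Only n5 stuck-at-0 is consistent with every test.

n5 stuck-at-0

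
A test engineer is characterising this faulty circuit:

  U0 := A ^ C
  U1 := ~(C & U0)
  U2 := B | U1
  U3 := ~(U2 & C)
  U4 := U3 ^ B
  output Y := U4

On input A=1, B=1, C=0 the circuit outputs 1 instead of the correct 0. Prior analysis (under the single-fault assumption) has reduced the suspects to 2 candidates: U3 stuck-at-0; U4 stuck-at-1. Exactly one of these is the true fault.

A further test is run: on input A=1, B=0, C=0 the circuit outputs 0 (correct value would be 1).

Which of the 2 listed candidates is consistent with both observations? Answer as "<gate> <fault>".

Evaluate each candidate on input A=1, B=0, C=0:
  U3 stuck-at-0: U0=1, U1=1, U2=1, U3=0 [stuck-at-0], U4=0 → 0 — matches
  U4 stuck-at-1: U0=1, U1=1, U2=1, U3=1, U4=1 [stuck-at-1] → 1 — eliminated
Only U3 stuck-at-0 reproduces the observed 0.

U3 stuck-at-0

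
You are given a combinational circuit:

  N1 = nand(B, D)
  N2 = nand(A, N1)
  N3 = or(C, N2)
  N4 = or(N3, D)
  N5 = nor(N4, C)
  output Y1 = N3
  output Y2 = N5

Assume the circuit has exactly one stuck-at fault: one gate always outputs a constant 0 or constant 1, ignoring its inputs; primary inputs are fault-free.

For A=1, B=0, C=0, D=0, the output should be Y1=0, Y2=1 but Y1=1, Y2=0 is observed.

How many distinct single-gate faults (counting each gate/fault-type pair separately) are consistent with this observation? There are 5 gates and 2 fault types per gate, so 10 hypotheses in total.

3

Fault-free: N1=1, N2=0, N3=0, N4=0, N5=1 → Y1=0, Y2=1. Observed Y1=1, Y2=0.
  N1 stuck-at-0: output Y1=1, Y2=0 ✓
  N1 stuck-at-1: output Y1=0, Y2=1 ✗
  N2 stuck-at-0: output Y1=0, Y2=1 ✗
  N2 stuck-at-1: output Y1=1, Y2=0 ✓
  N3 stuck-at-0: output Y1=0, Y2=1 ✗
  N3 stuck-at-1: output Y1=1, Y2=0 ✓
  N4 stuck-at-0: output Y1=0, Y2=1 ✗
  N4 stuck-at-1: output Y1=0, Y2=0 ✗
  N5 stuck-at-0: output Y1=0, Y2=0 ✗
  N5 stuck-at-1: output Y1=0, Y2=1 ✗
Consistent faults: {N1 stuck-at-0, N2 stuck-at-1, N3 stuck-at-1} — 3 in all.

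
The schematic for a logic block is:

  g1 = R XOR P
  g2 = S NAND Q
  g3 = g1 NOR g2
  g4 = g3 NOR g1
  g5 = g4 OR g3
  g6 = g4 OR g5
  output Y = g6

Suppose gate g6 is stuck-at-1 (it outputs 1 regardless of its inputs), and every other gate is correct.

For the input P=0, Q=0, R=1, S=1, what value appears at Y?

1

Propagate with g6 forced: g1=1, g2=1, g3=0, g4=0, g5=0, g6=1 [stuck-at-1].
So Y = 1. (Without the fault it would be 0.)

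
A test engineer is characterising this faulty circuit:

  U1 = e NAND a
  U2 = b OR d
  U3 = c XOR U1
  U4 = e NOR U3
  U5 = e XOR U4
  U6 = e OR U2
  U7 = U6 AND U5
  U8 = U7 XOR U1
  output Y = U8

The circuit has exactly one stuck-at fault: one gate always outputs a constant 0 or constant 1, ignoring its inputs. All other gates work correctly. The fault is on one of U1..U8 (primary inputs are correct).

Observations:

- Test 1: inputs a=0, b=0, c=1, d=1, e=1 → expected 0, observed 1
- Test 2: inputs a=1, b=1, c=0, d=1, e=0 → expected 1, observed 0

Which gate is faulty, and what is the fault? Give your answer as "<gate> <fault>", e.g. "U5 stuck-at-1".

U4 stuck-at-1

Fault-free values for test 1 (a=0, b=0, c=1, d=1, e=1): U1=1, U2=1, U3=0, U4=0, U5=1, U6=1, U7=1, U8=0, giving Y=0. Observed 1.
Test 1: faults giving observed 1 are {U1 stuck-at-0, U4 stuck-at-1, U5 stuck-at-0, U6 stuck-at-0, U7 stuck-at-0, U8 stuck-at-1}.
Test 2 (a=1, b=1, c=0, d=1, e=0): fault-free U1=1, U2=1, U3=1, U4=0, U5=0, U6=1, U7=0, U8=1 → 1; observed 0. Eliminates U1 stuck-at-0, U5 stuck-at-0, U6 stuck-at-0, U7 stuck-at-0, U8 stuck-at-1.
Only U4 stuck-at-1 is consistent with every test.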